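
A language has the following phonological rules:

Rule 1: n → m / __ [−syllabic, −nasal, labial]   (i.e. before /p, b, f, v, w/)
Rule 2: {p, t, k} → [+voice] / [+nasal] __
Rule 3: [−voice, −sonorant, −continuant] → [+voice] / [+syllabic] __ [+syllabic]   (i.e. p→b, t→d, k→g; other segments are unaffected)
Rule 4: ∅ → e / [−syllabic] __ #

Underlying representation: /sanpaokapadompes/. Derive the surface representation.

sambaogabadombese

Rule 1 (nasal place assimilation): /n/ precedes the labial consonant /p/, so it assimilates in place to [m]. /sanpaokapadompes/ → sampaokapadompes.
Rule 2 (post-nasal voicing): /p/ is a voiceless stop immediately after the nasal /m/, so it voices to [b]. /p/ is a voiceless stop immediately after the nasal /m/, so it voices to [b]. /sampaokapadompes/ → sambaokapadombes.
Rule 3 (intervocalic voicing): /k/ is a voiceless stop between vowels /o/ and /a/, so it voices to [g]. /p/ is a voiceless stop between vowels /a/ and /a/, so it voices to [b]. /sambaokapadombes/ → sambaogabadombes.
Rule 4 (final e-epenthesis): the form ends in the consonant /s/, so [e] is inserted word-finally. /sambaogabadombes/ → sambaogabadombese.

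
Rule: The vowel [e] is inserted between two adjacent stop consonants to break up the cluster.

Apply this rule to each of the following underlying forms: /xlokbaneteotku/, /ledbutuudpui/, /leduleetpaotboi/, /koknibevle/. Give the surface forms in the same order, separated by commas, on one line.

/xlokbaneteotku/: /k/ and /b/ form a stop–stop cluster, so [e] is inserted between them. /t/ and /k/ form a stop–stop cluster, so [e] is inserted between them. → [xlokebaneteoteku].
/ledbutuudpui/: /d/ and /b/ form a stop–stop cluster, so [e] is inserted between them. /d/ and /p/ form a stop–stop cluster, so [e] is inserted between them. → [ledebutuudepui].
/leduleetpaotboi/: /t/ and /p/ form a stop–stop cluster, so [e] is inserted between them. /t/ and /b/ form a stop–stop cluster, so [e] is inserted between them. → [leduleetepaoteboi].
/koknibevle/: the rule's environment is not met; surfaces unchanged as [koknibevle].

xlokebaneteoteku, ledebutuudepui, leduleetepaoteboi, koknibevle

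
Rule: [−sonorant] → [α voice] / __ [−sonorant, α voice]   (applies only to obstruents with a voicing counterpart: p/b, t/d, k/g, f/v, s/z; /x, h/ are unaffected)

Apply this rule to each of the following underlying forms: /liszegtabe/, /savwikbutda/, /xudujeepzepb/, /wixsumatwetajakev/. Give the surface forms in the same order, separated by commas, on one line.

/liszegtabe/: /s/ precedes the voiced obstruent /z/, so it voices to [z] by assimilation. /g/ precedes the voiceless obstruent /t/, so it devoices to [k] by assimilation. → [lizzektabe].
/savwikbutda/: /k/ precedes the voiced obstruent /b/, so it voices to [g] by assimilation. /t/ precedes the voiced obstruent /d/, so it voices to [d] by assimilation. → [savwigbudda].
/xudujeepzepb/: /p/ precedes the voiced obstruent /z/, so it voices to [b] by assimilation. /p/ precedes the voiced obstruent /b/, so it voices to [b] by assimilation. → [xudujeebzebb].
/wixsumatwetajakev/: the rule's environment is not met; surfaces unchanged as [wixsumatwetajakev].

lizzektabe, savwigbudda, xudujeebzebb, wixsumatwetajakev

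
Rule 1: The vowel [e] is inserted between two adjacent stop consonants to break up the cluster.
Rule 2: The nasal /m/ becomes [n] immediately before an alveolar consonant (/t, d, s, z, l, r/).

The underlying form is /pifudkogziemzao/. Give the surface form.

pifudekogzienzao

Rule 1 (stop-cluster e-epenthesis): /d/ and /k/ form a stop–stop cluster, so [e] is inserted between them. /pifudkogziemzao/ → pifudekogziemzao.
Rule 2 (nasal place assimilation): /m/ precedes the alveolar consonant /z/, so it assimilates in place to [n]. /pifudekogziemzao/ → pifudekogzienzao.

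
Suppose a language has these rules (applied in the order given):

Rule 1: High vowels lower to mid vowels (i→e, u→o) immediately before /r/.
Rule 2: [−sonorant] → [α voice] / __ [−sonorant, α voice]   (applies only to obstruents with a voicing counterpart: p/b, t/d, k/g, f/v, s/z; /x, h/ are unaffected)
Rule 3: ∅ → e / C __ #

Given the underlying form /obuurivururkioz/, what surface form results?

obuorivororkioze

Rule 1 (pre-rhotic lowering): /u/ is a high vowel immediately before /r/, so it lowers to [o]. /u/ is a high vowel immediately before /r/, so it lowers to [o]. /u/ is a high vowel immediately before /r/, so it lowers to [o]. /obuurivururkioz/ → obuorivororkioz.
Rule 2 (regressive voicing assimilation): no segment meets the environment; /obuorivororkioz/ is unchanged.
Rule 3 (final e-epenthesis): the form ends in the consonant /z/, so [e] is inserted word-finally. /obuorivororkioz/ → obuorivororkioze.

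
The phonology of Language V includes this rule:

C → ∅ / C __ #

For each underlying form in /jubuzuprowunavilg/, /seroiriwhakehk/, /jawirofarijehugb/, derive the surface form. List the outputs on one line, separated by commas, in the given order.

/jubuzuprowunavilg/: /g/ is the second consonant of a word-final cluster /lg/, so it deletes. → [jubuzuprowunavil].
/seroiriwhakehk/: /k/ is the second consonant of a word-final cluster /hk/, so it deletes. → [seroiriwhakeh].
/jawirofarijehugb/: /b/ is the second consonant of a word-final cluster /gb/, so it deletes. → [jawirofarijehug].

jubuzuprowunavil, seroiriwhakeh, jawirofarijehug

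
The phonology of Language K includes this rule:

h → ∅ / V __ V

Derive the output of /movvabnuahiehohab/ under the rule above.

movvabnuaieoab

/h/ occurs between vowels /a/ and /i/, so it deletes.
/h/ occurs between vowels /e/ and /o/, so it deletes.
/h/ occurs between vowels /o/ and /a/, so it deletes.
Surface form: [movvabnuaieoab].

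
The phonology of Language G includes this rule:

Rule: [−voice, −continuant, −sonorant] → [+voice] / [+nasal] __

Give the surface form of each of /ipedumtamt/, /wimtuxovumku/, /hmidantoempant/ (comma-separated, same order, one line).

ipedumdamd, wimduxovumgu, hmidandoemband

/ipedumtamt/: /t/ is a voiceless stop immediately after the nasal /m/, so it voices to [d]. /t/ is a voiceless stop immediately after the nasal /m/, so it voices to [d]. → [ipedumdamd].
/wimtuxovumku/: /t/ is a voiceless stop immediately after the nasal /m/, so it voices to [d]. /k/ is a voiceless stop immediately after the nasal /m/, so it voices to [g]. → [wimduxovumgu].
/hmidantoempant/: /t/ is a voiceless stop immediately after the nasal /n/, so it voices to [d]. /p/ is a voiceless stop immediately after the nasal /m/, so it voices to [b]. /t/ is a voiceless stop immediately after the nasal /n/, so it voices to [d]. → [hmidandoemband].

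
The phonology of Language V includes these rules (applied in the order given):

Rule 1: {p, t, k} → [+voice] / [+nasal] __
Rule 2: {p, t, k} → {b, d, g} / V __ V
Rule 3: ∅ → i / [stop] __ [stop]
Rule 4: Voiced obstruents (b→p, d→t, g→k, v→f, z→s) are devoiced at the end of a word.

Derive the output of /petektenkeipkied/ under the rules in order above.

Rule 1 (post-nasal voicing): /k/ is a voiceless stop immediately after the nasal /n/, so it voices to [g]. /petektenkeipkied/ → petektengeipkied.
Rule 2 (intervocalic voicing): /t/ is a voiceless stop between vowels /e/ and /e/, so it voices to [d]. /petektengeipkied/ → pedektengeipkied.
Rule 3 (stop-cluster i-epenthesis): /k/ and /t/ form a stop–stop cluster, so [i] is inserted between them. /p/ and /k/ form a stop–stop cluster, so [i] is inserted between them. /pedektengeipkied/ → pedekitengeipikied.
Rule 4 (final devoicing): /d/ is a voiced obstruent in word-final position, so it devoices to [t]. /pedekitengeipikied/ → pedekitengeipikiet.

pedekitengeipikiet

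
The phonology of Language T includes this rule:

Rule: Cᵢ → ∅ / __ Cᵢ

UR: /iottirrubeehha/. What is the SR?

iotirubeeha

/tt/ is a geminate; the first /t/ deletes.
/rr/ is a geminate; the first /r/ deletes.
/hh/ is a geminate; the first /h/ deletes.
The other instances of /t/, /r/, /b/, /h/ do not occur in the required environment and remain unchanged.
Surface form: [iotirubeeha].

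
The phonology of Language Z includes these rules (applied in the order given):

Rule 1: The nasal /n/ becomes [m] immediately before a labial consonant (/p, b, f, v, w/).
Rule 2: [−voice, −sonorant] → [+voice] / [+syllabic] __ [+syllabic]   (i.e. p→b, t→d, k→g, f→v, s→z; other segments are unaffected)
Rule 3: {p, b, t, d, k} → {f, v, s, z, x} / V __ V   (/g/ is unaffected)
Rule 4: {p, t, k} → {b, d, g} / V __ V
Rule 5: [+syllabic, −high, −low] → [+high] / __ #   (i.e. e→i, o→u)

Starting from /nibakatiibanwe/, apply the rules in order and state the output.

Rule 1 (nasal place assimilation): /n/ precedes the labial consonant /w/, so it assimilates in place to [m]. /nibakatiibanwe/ → nibakatiibamwe.
Rule 2 (intervocalic voicing): /k/ is a voiceless obstruent between vowels /a/ and /a/, so it voices to [g]. /t/ is a voiceless obstruent between vowels /a/ and /i/, so it voices to [d]. /nibakatiibamwe/ → nibagadiibamwe.
Rule 3 (intervocalic spirantization): /b/ is a stop between vowels /i/ and /a/, so it spirantizes to the fricative [v]. /d/ is a stop between vowels /a/ and /i/, so it spirantizes to the fricative [z]. /b/ is a stop between vowels /i/ and /a/, so it spirantizes to the fricative [v]. /nibagadiibamwe/ → nivagaziivamwe.
Rule 4 (intervocalic voicing): no segment meets the environment; /nivagaziivamwe/ is unchanged.
Rule 5 (final vowel raising): /e/ is a mid vowel in word-final position, so it raises to [i]. /nivagaziivamwe/ → nivagaziivamwi.

nivagaziivamwi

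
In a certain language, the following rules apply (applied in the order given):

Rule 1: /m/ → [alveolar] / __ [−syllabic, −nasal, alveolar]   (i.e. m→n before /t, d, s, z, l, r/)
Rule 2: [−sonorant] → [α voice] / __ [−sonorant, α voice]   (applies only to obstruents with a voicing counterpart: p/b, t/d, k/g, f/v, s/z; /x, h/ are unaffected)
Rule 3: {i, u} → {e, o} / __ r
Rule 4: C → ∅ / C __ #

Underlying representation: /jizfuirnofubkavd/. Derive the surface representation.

Rule 1 (nasal place assimilation): no segment meets the environment; /jizfuirnofubkavd/ is unchanged.
Rule 2 (regressive voicing assimilation): /z/ precedes the voiceless obstruent /f/, so it devoices to [s] by assimilation. /b/ precedes the voiceless obstruent /k/, so it devoices to [p] by assimilation. /jizfuirnofubkavd/ → jisfuirnofupkavd.
Rule 3 (pre-rhotic lowering): /i/ is a high vowel immediately before /r/, so it lowers to [e]. /jisfuirnofupkavd/ → jisfuernofupkavd.
Rule 4 (final cluster simplification): /d/ is the second consonant of a word-final cluster /vd/, so it deletes. /jisfuernofupkavd/ → jisfuernofupkav.

jisfuernofupkav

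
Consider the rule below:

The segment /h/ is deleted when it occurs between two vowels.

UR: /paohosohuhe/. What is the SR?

/h/ occurs between vowels /o/ and /o/, so it deletes.
/h/ occurs between vowels /o/ and /u/, so it deletes.
/h/ occurs between vowels /u/ and /e/, so it deletes.
Surface form: [paoosoue].

paoosoue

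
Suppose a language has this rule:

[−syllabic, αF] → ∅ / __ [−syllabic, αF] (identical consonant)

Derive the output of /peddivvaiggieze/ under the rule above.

pedivaigieze

/dd/ is a geminate; the first /d/ deletes.
/vv/ is a geminate; the first /v/ deletes.
/gg/ is a geminate; the first /g/ deletes.
The other instances of /p/, /d/, /v/, /g/, /z/ do not occur in the required environment and remain unchanged.
Surface form: [pedivaigieze].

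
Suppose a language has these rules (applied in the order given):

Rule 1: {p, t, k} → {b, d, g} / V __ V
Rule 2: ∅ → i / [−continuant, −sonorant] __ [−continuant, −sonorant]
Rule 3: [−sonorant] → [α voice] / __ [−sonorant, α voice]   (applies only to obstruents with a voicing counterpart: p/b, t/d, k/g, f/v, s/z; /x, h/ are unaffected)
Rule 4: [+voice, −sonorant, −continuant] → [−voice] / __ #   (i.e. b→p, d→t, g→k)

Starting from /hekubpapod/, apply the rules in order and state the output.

Rule 1 (intervocalic voicing): /k/ is a voiceless stop between vowels /e/ and /u/, so it voices to [g]. /p/ is a voiceless stop between vowels /a/ and /o/, so it voices to [b]. /hekubpapod/ → hegubpabod.
Rule 2 (stop-cluster i-epenthesis): /b/ and /p/ form a stop–stop cluster, so [i] is inserted between them. /hegubpabod/ → hegubipabod.
Rule 3 (regressive voicing assimilation): no segment meets the environment; /hegubipabod/ is unchanged.
Rule 4 (final devoicing): /d/ is a voiced stop in word-final position, so it devoices to [t]. /hegubipabod/ → hegubipabot.

hegubipabot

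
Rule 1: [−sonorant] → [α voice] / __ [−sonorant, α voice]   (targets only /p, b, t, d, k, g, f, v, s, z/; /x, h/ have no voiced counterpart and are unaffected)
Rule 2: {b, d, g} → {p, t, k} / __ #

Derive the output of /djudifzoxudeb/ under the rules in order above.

djudivzoxudep

Rule 1 (regressive voicing assimilation): /f/ precedes the voiced obstruent /z/, so it voices to [v] by assimilation. /djudifzoxudeb/ → djudivzoxudeb.
Rule 2 (final devoicing): /b/ is a voiced stop in word-final position, so it devoices to [p]. /djudivzoxudeb/ → djudivzoxudep.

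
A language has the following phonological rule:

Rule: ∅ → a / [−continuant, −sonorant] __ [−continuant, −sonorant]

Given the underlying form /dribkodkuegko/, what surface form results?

dribakodakuegako

/b/ and /k/ form a stop–stop cluster, so [a] is inserted between them.
/d/ and /k/ form a stop–stop cluster, so [a] is inserted between them.
/g/ and /k/ form a stop–stop cluster, so [a] is inserted between them.
Surface form: [dribakodakuegako].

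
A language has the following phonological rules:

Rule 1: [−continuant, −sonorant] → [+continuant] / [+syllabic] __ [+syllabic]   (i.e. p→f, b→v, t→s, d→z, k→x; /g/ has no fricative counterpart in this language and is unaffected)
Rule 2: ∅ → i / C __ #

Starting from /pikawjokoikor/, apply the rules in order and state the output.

pixawjoxoixori

Rule 1 (intervocalic spirantization): /k/ is a stop between vowels /i/ and /a/, so it spirantizes to the fricative [x]. /k/ is a stop between vowels /o/ and /o/, so it spirantizes to the fricative [x]. /k/ is a stop between vowels /i/ and /o/, so it spirantizes to the fricative [x]. /pikawjokoikor/ → pixawjoxoixor.
Rule 2 (final i-epenthesis): the form ends in the consonant /r/, so [i] is inserted word-finally. /pixawjoxoixor/ → pixawjoxoixori.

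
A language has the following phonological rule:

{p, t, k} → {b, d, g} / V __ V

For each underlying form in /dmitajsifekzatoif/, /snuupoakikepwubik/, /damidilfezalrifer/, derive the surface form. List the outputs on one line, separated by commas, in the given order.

dmidajsifekzadoif, snuuboagigepwubik, damidilfezalrifer

/dmitajsifekzatoif/: /t/ is a voiceless stop between vowels /i/ and /a/, so it voices to [d]. /t/ is a voiceless stop between vowels /a/ and /o/, so it voices to [d]. → [dmidajsifekzadoif].
/snuupoakikepwubik/: /p/ is a voiceless stop between vowels /u/ and /o/, so it voices to [b]. /k/ is a voiceless stop between vowels /a/ and /i/, so it voices to [g]. /k/ is a voiceless stop between vowels /i/ and /e/, so it voices to [g]. → [snuuboagigepwubik].
/damidilfezalrifer/: the rule's environment is not met; surfaces unchanged as [damidilfezalrifer].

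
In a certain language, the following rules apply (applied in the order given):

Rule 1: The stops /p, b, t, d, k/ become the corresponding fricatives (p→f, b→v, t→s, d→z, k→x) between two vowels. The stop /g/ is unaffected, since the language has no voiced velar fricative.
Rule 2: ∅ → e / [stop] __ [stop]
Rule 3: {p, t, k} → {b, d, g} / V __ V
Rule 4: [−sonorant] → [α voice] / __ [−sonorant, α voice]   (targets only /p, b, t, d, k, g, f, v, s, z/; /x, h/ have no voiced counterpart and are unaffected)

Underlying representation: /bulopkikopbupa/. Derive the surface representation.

bulobegixobebufa

Rule 1 (intervocalic spirantization): /k/ is a stop between vowels /i/ and /o/, so it spirantizes to the fricative [x]. /p/ is a stop between vowels /u/ and /a/, so it spirantizes to the fricative [f]. /bulopkikopbupa/ → bulopkixopbufa.
Rule 2 (stop-cluster e-epenthesis): /p/ and /k/ form a stop–stop cluster, so [e] is inserted between them. /p/ and /b/ form a stop–stop cluster, so [e] is inserted between them. /bulopkixopbufa/ → bulopekixopebufa.
Rule 3 (intervocalic voicing): /p/ is a voiceless stop between vowels /o/ and /e/, so it voices to [b]. /k/ is a voiceless stop between vowels /e/ and /i/, so it voices to [g]. /p/ is a voiceless stop between vowels /o/ and /e/, so it voices to [b]. /bulopekixopebufa/ → bulobegixobebufa.
Rule 4 (regressive voicing assimilation): no segment meets the environment; /bulobegixobebufa/ is unchanged.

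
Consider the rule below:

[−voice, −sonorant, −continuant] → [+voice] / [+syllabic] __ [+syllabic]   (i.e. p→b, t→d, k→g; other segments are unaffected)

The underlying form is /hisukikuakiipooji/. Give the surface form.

/k/ is a voiceless stop between vowels /u/ and /i/, so it voices to [g].
/k/ is a voiceless stop between vowels /i/ and /u/, so it voices to [g].
/k/ is a voiceless stop between vowels /a/ and /i/, so it voices to [g].
/p/ is a voiceless stop between vowels /i/ and /o/, so it voices to [b].
Surface form: [hisugiguagiibooji].

hisugiguagiibooji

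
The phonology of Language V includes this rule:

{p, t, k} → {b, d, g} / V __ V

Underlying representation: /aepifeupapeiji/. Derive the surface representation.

aebifeubabeiji

/p/ is a voiceless stop between vowels /e/ and /i/, so it voices to [b].
/p/ is a voiceless stop between vowels /u/ and /a/, so it voices to [b].
/p/ is a voiceless stop between vowels /a/ and /e/, so it voices to [b].
Surface form: [aebifeubabeiji].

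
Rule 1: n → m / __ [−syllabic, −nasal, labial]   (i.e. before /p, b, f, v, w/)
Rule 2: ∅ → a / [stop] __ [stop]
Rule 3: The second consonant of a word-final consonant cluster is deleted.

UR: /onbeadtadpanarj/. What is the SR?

ombeadatadapanar

Rule 1 (nasal place assimilation): /n/ precedes the labial consonant /b/, so it assimilates in place to [m]. /onbeadtadpanarj/ → ombeadtadpanarj.
Rule 2 (stop-cluster a-epenthesis): /d/ and /t/ form a stop–stop cluster, so [a] is inserted between them. /d/ and /p/ form a stop–stop cluster, so [a] is inserted between them. /ombeadtadpanarj/ → ombeadatadapanarj.
Rule 3 (final cluster simplification): /j/ is the second consonant of a word-final cluster /rj/, so it deletes. /ombeadatadapanarj/ → ombeadatadapanar.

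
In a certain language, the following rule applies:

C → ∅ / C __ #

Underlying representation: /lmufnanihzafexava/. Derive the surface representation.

No segment of /lmufnanihzafexava/ meets the structural description of the rule, so the form surfaces unchanged.

lmufnanihzafexava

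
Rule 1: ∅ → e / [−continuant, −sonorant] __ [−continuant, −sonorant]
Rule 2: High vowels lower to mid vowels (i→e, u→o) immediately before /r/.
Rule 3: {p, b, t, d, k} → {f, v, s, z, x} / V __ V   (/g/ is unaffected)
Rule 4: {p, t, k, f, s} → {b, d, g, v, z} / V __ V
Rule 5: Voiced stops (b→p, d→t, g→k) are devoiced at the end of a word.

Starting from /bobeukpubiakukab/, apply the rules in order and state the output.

boveuxevuviaxuxap

Rule 1 (stop-cluster e-epenthesis): /k/ and /p/ form a stop–stop cluster, so [e] is inserted between them. /bobeukpubiakukab/ → bobeukepubiakukab.
Rule 2 (pre-rhotic lowering): no segment meets the environment; /bobeukepubiakukab/ is unchanged.
Rule 3 (intervocalic spirantization): /b/ is a stop between vowels /o/ and /e/, so it spirantizes to the fricative [v]. /k/ is a stop between vowels /u/ and /e/, so it spirantizes to the fricative [x]. /p/ is a stop between vowels /e/ and /u/, so it spirantizes to the fricative [f]. /b/ is a stop between vowels /u/ and /i/, so it spirantizes to the fricative [v]. /k/ is a stop between vowels /a/ and /u/, so it spirantizes to the fricative [x]. /k/ is a stop between vowels /u/ and /a/, so it spirantizes to the fricative [x]. /bobeukepubiakukab/ → boveuxefuviaxuxab.
Rule 4 (intervocalic voicing): /f/ is a voiceless obstruent between vowels /e/ and /u/, so it voices to [v]. /boveuxefuviaxuxab/ → boveuxevuviaxuxab.
Rule 5 (final devoicing): /b/ is a voiced stop in word-final position, so it devoices to [p]. /boveuxevuviaxuxab/ → boveuxevuviaxuxap.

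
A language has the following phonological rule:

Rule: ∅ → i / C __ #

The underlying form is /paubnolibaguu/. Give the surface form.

paubnolibaguu

No segment of /paubnolibaguu/ meets the structural description of the rule, so the form surfaces unchanged.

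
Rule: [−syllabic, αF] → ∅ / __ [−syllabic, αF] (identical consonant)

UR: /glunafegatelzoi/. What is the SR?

No segment of /glunafegatelzoi/ meets the structural description of the rule, so the form surfaces unchanged.

glunafegatelzoi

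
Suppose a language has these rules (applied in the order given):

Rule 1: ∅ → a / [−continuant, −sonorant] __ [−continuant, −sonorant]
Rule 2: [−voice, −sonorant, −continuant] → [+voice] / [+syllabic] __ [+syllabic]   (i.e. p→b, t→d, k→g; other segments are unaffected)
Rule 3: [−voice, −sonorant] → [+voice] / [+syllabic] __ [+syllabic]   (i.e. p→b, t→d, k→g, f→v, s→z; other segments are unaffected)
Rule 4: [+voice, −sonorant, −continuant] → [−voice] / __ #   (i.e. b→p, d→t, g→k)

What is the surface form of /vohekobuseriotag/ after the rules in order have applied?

Rule 1 (stop-cluster a-epenthesis): no segment meets the environment; /vohekobuseriotag/ is unchanged.
Rule 2 (intervocalic voicing): /k/ is a voiceless stop between vowels /e/ and /o/, so it voices to [g]. /t/ is a voiceless stop between vowels /o/ and /a/, so it voices to [d]. /vohekobuseriotag/ → vohegobuseriodag.
Rule 3 (intervocalic voicing): /s/ is a voiceless obstruent between vowels /u/ and /e/, so it voices to [z]. /vohegobuseriodag/ → vohegobuzeriodag.
Rule 4 (final devoicing): /g/ is a voiced stop in word-final position, so it devoices to [k]. /vohegobuzeriodag/ → vohegobuzeriodak.

vohegobuzeriodak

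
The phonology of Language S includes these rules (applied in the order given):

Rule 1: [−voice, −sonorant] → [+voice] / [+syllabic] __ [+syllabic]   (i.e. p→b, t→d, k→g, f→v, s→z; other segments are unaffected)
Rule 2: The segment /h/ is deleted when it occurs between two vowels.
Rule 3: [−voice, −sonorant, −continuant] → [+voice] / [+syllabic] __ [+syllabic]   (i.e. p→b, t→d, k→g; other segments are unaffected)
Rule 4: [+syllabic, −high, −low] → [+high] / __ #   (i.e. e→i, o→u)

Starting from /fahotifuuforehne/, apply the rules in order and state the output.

faodivuuvorehni

Rule 1 (intervocalic voicing): /t/ is a voiceless obstruent between vowels /o/ and /i/, so it voices to [d]. /f/ is a voiceless obstruent between vowels /i/ and /u/, so it voices to [v]. /f/ is a voiceless obstruent between vowels /u/ and /o/, so it voices to [v]. /fahotifuuforehne/ → fahodivuuvorehne.
Rule 2 (intervocalic h-deletion): /h/ occurs between vowels /a/ and /o/, so it deletes. /fahodivuuvorehne/ → faodivuuvorehne.
Rule 3 (intervocalic voicing): no segment meets the environment; /faodivuuvorehne/ is unchanged.
Rule 4 (final vowel raising): /e/ is a mid vowel in word-final position, so it raises to [i]. /faodivuuvorehne/ → faodivuuvorehni.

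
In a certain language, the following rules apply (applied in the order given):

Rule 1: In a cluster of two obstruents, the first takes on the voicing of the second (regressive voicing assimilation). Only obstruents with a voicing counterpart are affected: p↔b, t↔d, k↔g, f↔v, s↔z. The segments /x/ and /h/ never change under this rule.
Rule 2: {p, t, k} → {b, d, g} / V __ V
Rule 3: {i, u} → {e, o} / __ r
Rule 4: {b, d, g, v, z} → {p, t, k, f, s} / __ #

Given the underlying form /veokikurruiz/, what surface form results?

Rule 1 (regressive voicing assimilation): no segment meets the environment; /veokikurruiz/ is unchanged.
Rule 2 (intervocalic voicing): /k/ is a voiceless stop between vowels /o/ and /i/, so it voices to [g]. /k/ is a voiceless stop between vowels /i/ and /u/, so it voices to [g]. /veokikurruiz/ → veogigurruiz.
Rule 3 (pre-rhotic lowering): /u/ is a high vowel immediately before /r/, so it lowers to [o]. /veogigurruiz/ → veogigorruiz.
Rule 4 (final devoicing): /z/ is a voiced obstruent in word-final position, so it devoices to [s]. /veogigorruiz/ → veogigorruis.

veogigorruis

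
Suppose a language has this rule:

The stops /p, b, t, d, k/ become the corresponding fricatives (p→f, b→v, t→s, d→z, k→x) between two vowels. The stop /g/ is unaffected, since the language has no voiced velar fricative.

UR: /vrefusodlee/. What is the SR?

vrefusodlee

No segment of /vrefusodlee/ meets the structural description of the rule, so the form surfaces unchanged.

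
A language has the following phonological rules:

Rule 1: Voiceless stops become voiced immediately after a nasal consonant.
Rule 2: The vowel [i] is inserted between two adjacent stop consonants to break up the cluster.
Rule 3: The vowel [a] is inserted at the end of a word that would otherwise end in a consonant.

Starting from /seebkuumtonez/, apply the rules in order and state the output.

seebikuumdoneza

Rule 1 (post-nasal voicing): /t/ is a voiceless stop immediately after the nasal /m/, so it voices to [d]. /seebkuumtonez/ → seebkuumdonez.
Rule 2 (stop-cluster i-epenthesis): /b/ and /k/ form a stop–stop cluster, so [i] is inserted between them. /seebkuumdonez/ → seebikuumdonez.
Rule 3 (final a-epenthesis): the form ends in the consonant /z/, so [a] is inserted word-finally. /seebikuumdonez/ → seebikuumdoneza.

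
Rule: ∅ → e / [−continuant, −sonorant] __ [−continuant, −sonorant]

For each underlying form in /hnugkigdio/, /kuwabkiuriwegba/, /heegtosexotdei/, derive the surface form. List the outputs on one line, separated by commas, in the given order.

/hnugkigdio/: /g/ and /k/ form a stop–stop cluster, so [e] is inserted between them. /g/ and /d/ form a stop–stop cluster, so [e] is inserted between them. → [hnugekigedio].
/kuwabkiuriwegba/: /b/ and /k/ form a stop–stop cluster, so [e] is inserted between them. /g/ and /b/ form a stop–stop cluster, so [e] is inserted between them. → [kuwabekiuriwegeba].
/heegtosexotdei/: /g/ and /t/ form a stop–stop cluster, so [e] is inserted between them. /t/ and /d/ form a stop–stop cluster, so [e] is inserted between them. → [heegetosexotedei].

hnugekigedio, kuwabekiuriwegeba, heegetosexotedei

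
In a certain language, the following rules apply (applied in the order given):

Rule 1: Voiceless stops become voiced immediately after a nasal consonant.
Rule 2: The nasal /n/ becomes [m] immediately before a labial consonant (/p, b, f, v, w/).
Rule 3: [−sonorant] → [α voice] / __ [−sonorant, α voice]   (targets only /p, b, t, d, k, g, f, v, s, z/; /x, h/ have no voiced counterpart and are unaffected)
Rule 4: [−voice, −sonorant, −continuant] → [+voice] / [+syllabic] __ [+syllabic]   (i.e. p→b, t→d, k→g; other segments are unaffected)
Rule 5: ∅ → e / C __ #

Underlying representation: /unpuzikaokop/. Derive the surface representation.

Rule 1 (post-nasal voicing): /p/ is a voiceless stop immediately after the nasal /n/, so it voices to [b]. /unpuzikaokop/ → unbuzikaokop.
Rule 2 (nasal place assimilation): /n/ precedes the labial consonant /b/, so it assimilates in place to [m]. /unbuzikaokop/ → umbuzikaokop.
Rule 3 (regressive voicing assimilation): no segment meets the environment; /umbuzikaokop/ is unchanged.
Rule 4 (intervocalic voicing): /k/ is a voiceless stop between vowels /i/ and /a/, so it voices to [g]. /k/ is a voiceless stop between vowels /o/ and /o/, so it voices to [g]. /umbuzikaokop/ → umbuzigaogop.
Rule 5 (final e-epenthesis): the form ends in the consonant /p/, so [e] is inserted word-finally. /umbuzigaogop/ → umbuzigaogope.

umbuzigaogope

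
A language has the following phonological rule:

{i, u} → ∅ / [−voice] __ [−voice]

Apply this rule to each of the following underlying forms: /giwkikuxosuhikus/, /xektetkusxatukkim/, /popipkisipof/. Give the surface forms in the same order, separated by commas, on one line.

giwkkxoshks, xektetksxatkkim, poppkspof

/giwkikuxosuhikus/: /i/ is a high vowel flanked by voiceless consonants /k/ and /k/, so it deletes. /u/ is a high vowel flanked by voiceless consonants /k/ and /x/, so it deletes. /u/ is a high vowel flanked by voiceless consonants /s/ and /h/, so it deletes. /i/ is a high vowel flanked by voiceless consonants /h/ and /k/, so it deletes. /u/ is a high vowel flanked by voiceless consonants /k/ and /s/, so it deletes. → [giwkkxoshks].
/xektetkusxatukkim/: /u/ is a high vowel flanked by voiceless consonants /k/ and /s/, so it deletes. /u/ is a high vowel flanked by voiceless consonants /t/ and /k/, so it deletes. → [xektetksxatkkim].
/popipkisipof/: /i/ is a high vowel flanked by voiceless consonants /p/ and /p/, so it deletes. /i/ is a high vowel flanked by voiceless consonants /k/ and /s/, so it deletes. /i/ is a high vowel flanked by voiceless consonants /s/ and /p/, so it deletes. → [poppkspof].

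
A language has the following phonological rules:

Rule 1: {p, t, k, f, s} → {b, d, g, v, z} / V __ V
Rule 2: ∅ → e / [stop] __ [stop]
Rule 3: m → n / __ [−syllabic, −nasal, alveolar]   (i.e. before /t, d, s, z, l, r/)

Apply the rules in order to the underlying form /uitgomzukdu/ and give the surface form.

Rule 1 (intervocalic voicing): no segment meets the environment; /uitgomzukdu/ is unchanged.
Rule 2 (stop-cluster e-epenthesis): /t/ and /g/ form a stop–stop cluster, so [e] is inserted between them. /k/ and /d/ form a stop–stop cluster, so [e] is inserted between them. /uitgomzukdu/ → uitegomzukedu.
Rule 3 (nasal place assimilation): /m/ precedes the alveolar consonant /z/, so it assimilates in place to [n]. /uitegomzukedu/ → uitegonzukedu.

uitegonzukedu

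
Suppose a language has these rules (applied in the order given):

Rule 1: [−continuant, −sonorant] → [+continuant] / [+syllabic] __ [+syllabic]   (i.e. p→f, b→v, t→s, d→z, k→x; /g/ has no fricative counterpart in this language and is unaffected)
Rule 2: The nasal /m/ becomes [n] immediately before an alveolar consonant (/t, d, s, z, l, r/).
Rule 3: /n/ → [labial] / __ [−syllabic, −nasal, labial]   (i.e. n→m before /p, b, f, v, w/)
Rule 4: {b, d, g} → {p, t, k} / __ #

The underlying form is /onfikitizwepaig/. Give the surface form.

Rule 1 (intervocalic spirantization): /k/ is a stop between vowels /i/ and /i/, so it spirantizes to the fricative [x]. /t/ is a stop between vowels /i/ and /i/, so it spirantizes to the fricative [s]. /p/ is a stop between vowels /e/ and /a/, so it spirantizes to the fricative [f]. /onfikitizwepaig/ → onfixisizwefaig.
Rule 2 (nasal place assimilation): no segment meets the environment; /onfixisizwefaig/ is unchanged.
Rule 3 (nasal place assimilation): /n/ precedes the labial consonant /f/, so it assimilates in place to [m]. /onfixisizwefaig/ → omfixisizwefaig.
Rule 4 (final devoicing): /g/ is a voiced stop in word-final position, so it devoices to [k]. /omfixisizwefaig/ → omfixisizwefaik.

omfixisizwefaik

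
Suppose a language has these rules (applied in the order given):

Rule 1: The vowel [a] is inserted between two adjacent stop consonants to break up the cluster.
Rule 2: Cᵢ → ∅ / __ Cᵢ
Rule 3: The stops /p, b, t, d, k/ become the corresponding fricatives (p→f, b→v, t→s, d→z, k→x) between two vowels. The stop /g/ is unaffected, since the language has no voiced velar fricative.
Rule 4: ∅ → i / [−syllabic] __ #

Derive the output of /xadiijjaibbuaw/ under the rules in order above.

Rule 1 (stop-cluster a-epenthesis): /b/ and /b/ form a stop–stop cluster, so [a] is inserted between them. /xadiijjaibbuaw/ → xadiijjaibabuaw.
Rule 2 (degemination): /jj/ is a geminate; the first /j/ deletes. /xadiijjaibabuaw/ → xadiijaibabuaw.
Rule 3 (intervocalic spirantization): /d/ is a stop between vowels /a/ and /i/, so it spirantizes to the fricative [z]. /b/ is a stop between vowels /i/ and /a/, so it spirantizes to the fricative [v]. /b/ is a stop between vowels /a/ and /u/, so it spirantizes to the fricative [v]. /xadiijaibabuaw/ → xaziijaivavuaw.
Rule 4 (final i-epenthesis): the form ends in the consonant /w/, so [i] is inserted word-finally. /xaziijaivavuaw/ → xaziijaivavuawi.

xaziijaivavuawi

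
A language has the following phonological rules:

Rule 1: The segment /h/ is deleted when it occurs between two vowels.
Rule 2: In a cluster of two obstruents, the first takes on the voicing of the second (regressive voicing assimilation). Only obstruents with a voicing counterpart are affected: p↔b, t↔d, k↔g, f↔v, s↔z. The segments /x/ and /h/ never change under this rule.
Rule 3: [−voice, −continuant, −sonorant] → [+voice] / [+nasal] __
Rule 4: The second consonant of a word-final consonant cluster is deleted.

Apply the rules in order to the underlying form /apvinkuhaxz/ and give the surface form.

abvinguax

Rule 1 (intervocalic h-deletion): /h/ occurs between vowels /u/ and /a/, so it deletes. /apvinkuhaxz/ → apvinkuaxz.
Rule 2 (regressive voicing assimilation): /p/ precedes the voiced obstruent /v/, so it voices to [b] by assimilation. /apvinkuaxz/ → abvinkuaxz.
Rule 3 (post-nasal voicing): /k/ is a voiceless stop immediately after the nasal /n/, so it voices to [g]. /abvinkuaxz/ → abvinguaxz.
Rule 4 (final cluster simplification): /z/ is the second consonant of a word-final cluster /xz/, so it deletes. /abvinguaxz/ → abvinguax.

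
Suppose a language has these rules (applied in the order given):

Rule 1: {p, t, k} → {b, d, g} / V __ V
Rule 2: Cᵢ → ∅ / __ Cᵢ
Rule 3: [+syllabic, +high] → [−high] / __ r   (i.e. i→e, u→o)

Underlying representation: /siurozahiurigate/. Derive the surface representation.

Rule 1 (intervocalic voicing): /t/ is a voiceless stop between vowels /a/ and /e/, so it voices to [d]. /siurozahiurigate/ → siurozahiurigade.
Rule 2 (degemination): no segment meets the environment; /siurozahiurigade/ is unchanged.
Rule 3 (pre-rhotic lowering): /u/ is a high vowel immediately before /r/, so it lowers to [o]. /u/ is a high vowel immediately before /r/, so it lowers to [o]. /siurozahiurigade/ → siorozahiorigade.

siorozahiorigade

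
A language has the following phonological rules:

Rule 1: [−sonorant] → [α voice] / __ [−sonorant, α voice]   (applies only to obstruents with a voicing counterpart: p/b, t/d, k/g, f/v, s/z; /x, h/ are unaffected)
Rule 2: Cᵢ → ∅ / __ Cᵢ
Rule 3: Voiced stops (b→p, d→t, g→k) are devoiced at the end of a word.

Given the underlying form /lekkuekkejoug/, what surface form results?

Rule 1 (regressive voicing assimilation): no segment meets the environment; /lekkuekkejoug/ is unchanged.
Rule 2 (degemination): /kk/ is a geminate; the first /k/ deletes. /kk/ is a geminate; the first /k/ deletes. /lekkuekkejoug/ → lekuekejoug.
Rule 3 (final devoicing): /g/ is a voiced stop in word-final position, so it devoices to [k]. /lekuekejoug/ → lekuekejouk.

lekuekejouk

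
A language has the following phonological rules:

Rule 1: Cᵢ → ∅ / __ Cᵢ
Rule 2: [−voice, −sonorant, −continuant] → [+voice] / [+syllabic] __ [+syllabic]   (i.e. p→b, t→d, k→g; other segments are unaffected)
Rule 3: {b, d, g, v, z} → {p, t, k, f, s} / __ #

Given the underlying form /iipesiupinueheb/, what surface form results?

Rule 1 (degemination): no segment meets the environment; /iipesiupinueheb/ is unchanged.
Rule 2 (intervocalic voicing): /p/ is a voiceless stop between vowels /i/ and /e/, so it voices to [b]. /p/ is a voiceless stop between vowels /u/ and /i/, so it voices to [b]. /iipesiupinueheb/ → iibesiubinueheb.
Rule 3 (final devoicing): /b/ is a voiced obstruent in word-final position, so it devoices to [p]. /iibesiubinueheb/ → iibesiubinuehep.

iibesiubinuehep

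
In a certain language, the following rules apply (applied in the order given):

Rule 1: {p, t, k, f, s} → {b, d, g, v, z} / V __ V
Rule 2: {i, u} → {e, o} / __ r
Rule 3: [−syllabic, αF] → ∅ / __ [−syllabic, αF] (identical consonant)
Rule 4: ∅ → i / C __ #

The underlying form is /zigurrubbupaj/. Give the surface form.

zigorububaji

Rule 1 (intervocalic voicing): /p/ is a voiceless obstruent between vowels /u/ and /a/, so it voices to [b]. /zigurrubbupaj/ → zigurrubbubaj.
Rule 2 (pre-rhotic lowering): /u/ is a high vowel immediately before /r/, so it lowers to [o]. /zigurrubbubaj/ → zigorrubbubaj.
Rule 3 (degemination): /rr/ is a geminate; the first /r/ deletes. /bb/ is a geminate; the first /b/ deletes. /zigorrubbubaj/ → zigorububaj.
Rule 4 (final i-epenthesis): the form ends in the consonant /j/, so [i] is inserted word-finally. /zigorububaj/ → zigorububaji.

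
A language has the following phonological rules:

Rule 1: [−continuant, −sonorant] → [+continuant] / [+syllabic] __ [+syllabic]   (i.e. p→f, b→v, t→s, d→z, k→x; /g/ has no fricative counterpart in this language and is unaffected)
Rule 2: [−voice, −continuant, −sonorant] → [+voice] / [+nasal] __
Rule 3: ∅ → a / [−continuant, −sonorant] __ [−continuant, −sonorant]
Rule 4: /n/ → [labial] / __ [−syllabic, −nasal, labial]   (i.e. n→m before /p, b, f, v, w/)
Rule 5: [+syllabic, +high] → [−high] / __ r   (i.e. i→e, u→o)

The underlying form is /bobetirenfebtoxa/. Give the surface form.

boveseremfebatoxa

Rule 1 (intervocalic spirantization): /b/ is a stop between vowels /o/ and /e/, so it spirantizes to the fricative [v]. /t/ is a stop between vowels /e/ and /i/, so it spirantizes to the fricative [s]. /bobetirenfebtoxa/ → bovesirenfebtoxa.
Rule 2 (post-nasal voicing): no segment meets the environment; /bovesirenfebtoxa/ is unchanged.
Rule 3 (stop-cluster a-epenthesis): /b/ and /t/ form a stop–stop cluster, so [a] is inserted between them. /bovesirenfebtoxa/ → bovesirenfebatoxa.
Rule 4 (nasal place assimilation): /n/ precedes the labial consonant /f/, so it assimilates in place to [m]. /bovesirenfebatoxa/ → bovesiremfebatoxa.
Rule 5 (pre-rhotic lowering): /i/ is a high vowel immediately before /r/, so it lowers to [e]. /bovesiremfebatoxa/ → boveseremfebatoxa.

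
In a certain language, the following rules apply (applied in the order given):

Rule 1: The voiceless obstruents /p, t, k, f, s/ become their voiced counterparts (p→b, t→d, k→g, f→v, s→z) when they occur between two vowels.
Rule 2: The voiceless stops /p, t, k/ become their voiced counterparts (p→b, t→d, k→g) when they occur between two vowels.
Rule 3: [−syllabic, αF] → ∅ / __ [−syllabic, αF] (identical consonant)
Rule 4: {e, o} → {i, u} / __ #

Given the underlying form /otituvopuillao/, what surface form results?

odiduvobuilau

Rule 1 (intervocalic voicing): /t/ is a voiceless obstruent between vowels /o/ and /i/, so it voices to [d]. /t/ is a voiceless obstruent between vowels /i/ and /u/, so it voices to [d]. /p/ is a voiceless obstruent between vowels /o/ and /u/, so it voices to [b]. /otituvopuillao/ → odiduvobuillao.
Rule 2 (intervocalic voicing): no segment meets the environment; /odiduvobuillao/ is unchanged.
Rule 3 (degemination): /ll/ is a geminate; the first /l/ deletes. /odiduvobuillao/ → odiduvobuilao.
Rule 4 (final vowel raising): /o/ is a mid vowel in word-final position, so it raises to [u]. /odiduvobuilao/ → odiduvobuilau.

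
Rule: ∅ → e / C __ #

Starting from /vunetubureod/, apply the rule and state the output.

the form ends in the consonant /d/, so [e] is inserted word-finally.
Surface form: [vunetubureode].

vunetubureode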